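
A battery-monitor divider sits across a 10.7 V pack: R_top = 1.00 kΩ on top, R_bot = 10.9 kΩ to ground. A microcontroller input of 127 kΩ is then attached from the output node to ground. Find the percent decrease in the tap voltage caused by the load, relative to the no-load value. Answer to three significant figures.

The divider's output (Thévenin) resistance is R_top‖R_bot = 0.9160 kΩ.
Fractional drop under load = R_th/(R_th + R_L) = 0.9160 / (0.9160 + 127) = 0.007161.
So the output falls by 0.716 %.

0.716 %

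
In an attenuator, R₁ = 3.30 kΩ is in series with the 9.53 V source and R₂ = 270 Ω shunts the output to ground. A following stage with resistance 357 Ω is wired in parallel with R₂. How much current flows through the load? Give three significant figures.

R₂‖R_L = 153.7 Ω; V_out = 9.53 × 153.7/3454 = 0.4242 V.
I_L = V_out / R_L = 0.4242 / 357 Ω = 1.19 mA.

I_L ≈ 1.19 mA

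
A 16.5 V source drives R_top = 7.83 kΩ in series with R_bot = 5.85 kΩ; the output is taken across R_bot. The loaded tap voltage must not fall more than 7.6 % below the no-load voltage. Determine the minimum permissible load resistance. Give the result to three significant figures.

Output resistance R_th = R_top‖R_bot = (7.83 × 5.85)/13.68 = 3.348 kΩ.
The fractional drop is R_th/(R_th + R_L); requiring this ≤ 0.0760 gives R_L ≥ R_th(1/0.0760 − 1) = 3.348 × 12.16 = 40.7 kΩ.

R_L(min) ≈ 40.7 kΩ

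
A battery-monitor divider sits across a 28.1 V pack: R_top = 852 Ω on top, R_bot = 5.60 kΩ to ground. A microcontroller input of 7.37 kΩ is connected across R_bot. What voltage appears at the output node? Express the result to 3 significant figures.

V_out ≈ 22.2 V

The load sits in parallel with R_bot: R_bot‖R_L = (5600 × 7370) / (5600 + 7370) = 3182 Ω.
V_out = 28.1 × 3182 / (852 + 3182) = 28.1 × 3182/4034 = 22.2 V.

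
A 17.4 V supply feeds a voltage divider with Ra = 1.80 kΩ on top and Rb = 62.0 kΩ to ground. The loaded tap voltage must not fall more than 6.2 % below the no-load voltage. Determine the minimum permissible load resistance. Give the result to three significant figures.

R_L(min) ≈ 26.5 kΩ

Output resistance R_th = Ra‖Rb = (1.80 × 62.0)/63.80 = 1.749 kΩ.
The fractional drop is R_th/(R_th + R_L); requiring this ≤ 0.0620 gives R_L ≥ R_th(1/0.0620 − 1) = 1.749 × 15.13 = 26.5 kΩ.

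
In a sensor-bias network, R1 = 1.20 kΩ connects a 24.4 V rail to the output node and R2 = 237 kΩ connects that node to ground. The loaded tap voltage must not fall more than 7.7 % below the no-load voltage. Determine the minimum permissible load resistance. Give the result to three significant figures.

Output resistance R_th = R1‖R2 = (1.20 × 237)/238.2 = 1.194 kΩ.
The fractional drop is R_th/(R_th + R_L); requiring this ≤ 0.0770 gives R_L ≥ R_th(1/0.0770 − 1) = 1.194 × 11.99 = 14.3 kΩ.

R_L(min) ≈ 14.3 kΩ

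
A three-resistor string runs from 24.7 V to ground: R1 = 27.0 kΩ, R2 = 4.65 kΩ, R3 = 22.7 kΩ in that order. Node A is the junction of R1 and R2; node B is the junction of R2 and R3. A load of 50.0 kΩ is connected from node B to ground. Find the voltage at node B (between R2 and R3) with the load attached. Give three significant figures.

At node B, R3 is in parallel with the load: R3‖R_L = 15.61 kΩ.
Below node A the resistance is R2 + (R3‖R_L) = 20.26 kΩ, so V_A = 24.7 × 20.26/47.26 = 10.59 V.
Then V_B = V_A × (R3‖R_L)/(R2 + R3‖R_L) = 10.59 × 15.61/20.26 = 8.16 V.

V ≈ 8.16 V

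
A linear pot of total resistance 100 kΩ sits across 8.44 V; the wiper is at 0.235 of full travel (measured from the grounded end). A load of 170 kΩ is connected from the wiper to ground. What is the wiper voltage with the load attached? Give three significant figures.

The wiper splits the pot into (1−α)R = 76.50 kΩ above and αR = 23.50 kΩ below.
Lower section ‖ load = 20.65 kΩ.
V_wiper = 8.44 × 20.65/(76.50 + 20.65) = 1.79 V.

V ≈ 1.79 V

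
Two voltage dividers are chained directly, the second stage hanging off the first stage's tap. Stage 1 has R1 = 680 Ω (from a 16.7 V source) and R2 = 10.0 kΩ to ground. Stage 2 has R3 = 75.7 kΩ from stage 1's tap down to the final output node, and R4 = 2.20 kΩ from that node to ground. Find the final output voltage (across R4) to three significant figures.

Stage 2 presents R3+R4 = 77900 Ω as a load on stage 1's tap.
Stage 1's lower leg becomes R2‖(R3+R4) = 8862 Ω, so V_mid = 16.7 × 8862/9542 = 15.51 V.
Stage 2 is itself unloaded: V_out = V_mid × R4/(R3+R4) = 15.51 × 2200/77900 = 0.438 V.

V_out ≈ 0.438 V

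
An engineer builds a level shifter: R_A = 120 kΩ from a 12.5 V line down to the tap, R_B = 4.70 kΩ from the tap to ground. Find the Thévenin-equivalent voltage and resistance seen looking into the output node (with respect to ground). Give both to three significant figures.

V_th = 0.471 V, R_th = 4.52 kΩ

V_th is the open-circuit tap voltage: 12.5 × 4.70/(120 + 4.70) = 0.471 V.
With the supply zeroed, R_A and R_B appear in parallel from the tap: R_th = R_A‖R_B = (120 × 4.70)/124.7 = 4.52 kΩ.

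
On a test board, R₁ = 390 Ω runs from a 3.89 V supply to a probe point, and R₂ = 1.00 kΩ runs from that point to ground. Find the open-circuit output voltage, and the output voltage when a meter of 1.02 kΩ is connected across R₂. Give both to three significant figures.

Unloaded: 2.80 V; loaded: 2.19 V

Open-circuit: V = 3.89 × 1000/(390 + 1000) = 2.80 V.
With the load, R₂ becomes R₂‖R_L = 505.0 Ω, so V = 3.89 × 505.0/895.0 = 2.19 V.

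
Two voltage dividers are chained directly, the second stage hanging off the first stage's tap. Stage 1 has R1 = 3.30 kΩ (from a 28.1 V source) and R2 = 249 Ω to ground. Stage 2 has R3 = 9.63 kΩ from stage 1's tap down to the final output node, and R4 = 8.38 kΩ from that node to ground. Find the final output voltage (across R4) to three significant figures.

V_out ≈ 0.906 V

Stage 2 presents R3+R4 = 18010 Ω as a load on stage 1's tap.
Stage 1's lower leg becomes R2‖(R3+R4) = 245.6 Ω, so V_mid = 28.1 × 245.6/3546 = 1.946 V.
Stage 2 is itself unloaded: V_out = V_mid × R4/(R3+R4) = 1.946 × 8380/18010 = 0.906 V.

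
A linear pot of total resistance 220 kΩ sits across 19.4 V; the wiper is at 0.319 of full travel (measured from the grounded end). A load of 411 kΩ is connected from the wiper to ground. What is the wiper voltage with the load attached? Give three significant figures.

V ≈ 5.54 V

The wiper splits the pot into (1−α)R = 149.8 kΩ above and αR = 70.18 kΩ below.
Lower section ‖ load = 59.94 kΩ.
V_wiper = 19.4 × 59.94/(149.8 + 59.94) = 5.54 V.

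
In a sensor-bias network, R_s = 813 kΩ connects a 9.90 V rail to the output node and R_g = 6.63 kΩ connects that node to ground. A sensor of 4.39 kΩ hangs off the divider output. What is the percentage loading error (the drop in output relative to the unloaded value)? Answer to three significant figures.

60.0 %

The divider's output (Thévenin) resistance is R_s‖R_g = 6.576 kΩ.
Fractional drop under load = R_th/(R_th + R_L) = 6.576 / (6.576 + 4.39) = 0.5997.
So the output falls by 60.0 %.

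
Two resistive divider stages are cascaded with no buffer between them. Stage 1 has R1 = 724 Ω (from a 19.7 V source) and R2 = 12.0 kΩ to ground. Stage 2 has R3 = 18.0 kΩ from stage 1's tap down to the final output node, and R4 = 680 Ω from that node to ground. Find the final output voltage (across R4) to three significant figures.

V_out ≈ 0.652 V

Stage 2 presents R3+R4 = 18680 Ω as a load on stage 1's tap.
Stage 1's lower leg becomes R2‖(R3+R4) = 7306 Ω, so V_mid = 19.7 × 7306/8030 = 17.92 V.
Stage 2 is itself unloaded: V_out = V_mid × R4/(R3+R4) = 17.92 × 680/18680 = 0.652 V.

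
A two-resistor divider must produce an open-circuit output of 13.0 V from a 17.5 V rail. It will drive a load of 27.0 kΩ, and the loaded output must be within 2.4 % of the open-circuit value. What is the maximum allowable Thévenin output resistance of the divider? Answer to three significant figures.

R_th ≤ 664 Ω

Loading drop = R_th/(R_th + R_L) ≤ 0.0240, so R_th ≤ R_L · ε/(1−ε) = 27.0 kΩ × 0.0240/0.9760 = 664 Ω.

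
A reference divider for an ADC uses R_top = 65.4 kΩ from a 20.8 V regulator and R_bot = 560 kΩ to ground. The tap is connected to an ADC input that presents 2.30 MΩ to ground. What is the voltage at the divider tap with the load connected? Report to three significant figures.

V_out ≈ 18.2 V

The load sits in parallel with R_bot: R_bot‖R_L = (560 × 2300) / (560 + 2300) = 450.3 kΩ.
V_out = 20.8 × 450.3 / (65.4 + 450.3) = 20.8 × 450.3/515.7 = 18.2 V.
(Unloaded it would have been 18.6 V.)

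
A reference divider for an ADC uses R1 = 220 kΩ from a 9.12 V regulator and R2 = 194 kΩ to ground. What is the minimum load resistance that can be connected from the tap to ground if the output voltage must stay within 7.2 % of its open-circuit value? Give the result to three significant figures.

Output resistance R_th = R1‖R2 = (220 × 194)/414.0 = 103.1 kΩ.
The fractional drop is R_th/(R_th + R_L); requiring this ≤ 0.0720 gives R_L ≥ R_th(1/0.0720 − 1) = 103.1 × 12.89 = 1.33 MΩ.

R_L(min) ≈ 1.33 MΩ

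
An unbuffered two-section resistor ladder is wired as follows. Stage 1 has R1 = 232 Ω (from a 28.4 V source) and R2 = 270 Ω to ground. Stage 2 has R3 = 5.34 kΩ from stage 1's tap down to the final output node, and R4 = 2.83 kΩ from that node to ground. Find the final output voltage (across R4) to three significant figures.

V_out ≈ 5.21 V

Stage 2 presents R3+R4 = 8170 Ω as a load on stage 1's tap.
Stage 1's lower leg becomes R2‖(R3+R4) = 261.4 Ω, so V_mid = 28.4 × 261.4/493.4 = 15.05 V.
Stage 2 is itself unloaded: V_out = V_mid × R4/(R3+R4) = 15.05 × 2830/8170 = 5.21 V.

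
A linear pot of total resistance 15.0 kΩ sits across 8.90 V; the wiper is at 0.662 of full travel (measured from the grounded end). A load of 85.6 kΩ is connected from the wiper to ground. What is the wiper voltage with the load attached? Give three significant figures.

The wiper splits the pot into (1−α)R = 5.070 kΩ above and αR = 9.930 kΩ below.
Lower section ‖ load = 8.898 kΩ.
V_wiper = 8.90 × 8.898/(5.070 + 8.898) = 5.67 V.

V ≈ 5.67 V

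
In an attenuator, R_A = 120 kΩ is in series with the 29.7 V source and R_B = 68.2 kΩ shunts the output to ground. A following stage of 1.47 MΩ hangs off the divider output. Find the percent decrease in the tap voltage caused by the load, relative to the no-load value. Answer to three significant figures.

The divider's output (Thévenin) resistance is R_A‖R_B = 43.49 kΩ.
Fractional drop under load = R_th/(R_th + R_L) = 43.49 / (43.49 + 1470) = 0.02873.
So the output falls by 2.87 %.

2.87 %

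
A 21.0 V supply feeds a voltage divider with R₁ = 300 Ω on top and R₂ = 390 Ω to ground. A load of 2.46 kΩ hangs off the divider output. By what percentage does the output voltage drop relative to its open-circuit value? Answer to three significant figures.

6.45 %

The divider's output (Thévenin) resistance is R₁‖R₂ = 169.6 Ω.
Fractional drop under load = R_th/(R_th + R_L) = 169.6 / (169.6 + 2460) = 0.06448.
So the output falls by 6.45 %.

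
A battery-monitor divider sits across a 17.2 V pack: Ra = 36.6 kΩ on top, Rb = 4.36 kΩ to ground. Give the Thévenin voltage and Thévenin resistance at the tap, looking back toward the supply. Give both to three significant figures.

V_th = 1.83 V, R_th = 3.90 kΩ

V_th is the open-circuit tap voltage: 17.2 × 4.36/(36.6 + 4.36) = 1.83 V.
With the supply zeroed, Ra and Rb appear in parallel from the tap: R_th = Ra‖Rb = (36.6 × 4.36)/40.96 = 3.90 kΩ.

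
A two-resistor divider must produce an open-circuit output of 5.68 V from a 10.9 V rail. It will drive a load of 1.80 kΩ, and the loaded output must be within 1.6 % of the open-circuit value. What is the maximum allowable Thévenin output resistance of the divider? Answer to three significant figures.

R_th ≤ 29.3 Ω

Loading drop = R_th/(R_th + R_L) ≤ 0.0160, so R_th ≤ R_L · ε/(1−ε) = 1.80 kΩ × 0.0160/0.9840 = 29.3 Ω.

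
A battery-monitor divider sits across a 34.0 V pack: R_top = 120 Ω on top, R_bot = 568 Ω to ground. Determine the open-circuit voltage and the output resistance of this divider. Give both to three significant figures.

V_th is the open-circuit tap voltage: 34.0 × 568/(120 + 568) = 28.1 V.
With the supply zeroed, R_top and R_bot appear in parallel from the tap: R_th = R_top‖R_bot = (120 × 568)/688.0 = 99.1 Ω.

V_th = 28.1 V, R_th = 99.1 Ω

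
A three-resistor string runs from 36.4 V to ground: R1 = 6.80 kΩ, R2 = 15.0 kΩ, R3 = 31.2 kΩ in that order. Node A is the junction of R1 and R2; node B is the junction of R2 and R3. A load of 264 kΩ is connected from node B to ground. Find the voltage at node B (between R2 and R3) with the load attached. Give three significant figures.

At node B, R3 is in parallel with the load: R3‖R_L = 27.90 kΩ.
Below node A the resistance is R2 + (R3‖R_L) = 42.90 kΩ, so V_A = 36.4 × 42.90/49.70 = 31.42 V.
Then V_B = V_A × (R3‖R_L)/(R2 + R3‖R_L) = 31.42 × 27.90/42.90 = 20.4 V.

V ≈ 20.4 V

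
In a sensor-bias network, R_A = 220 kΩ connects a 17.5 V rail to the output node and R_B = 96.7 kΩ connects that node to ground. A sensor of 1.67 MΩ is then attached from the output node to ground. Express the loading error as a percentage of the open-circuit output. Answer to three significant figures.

3.87 %

The divider's output (Thévenin) resistance is R_A‖R_B = 67.17 kΩ.
Fractional drop under load = R_th/(R_th + R_L) = 67.17 / (67.17 + 1670) = 0.03867.
So the output falls by 3.87 %.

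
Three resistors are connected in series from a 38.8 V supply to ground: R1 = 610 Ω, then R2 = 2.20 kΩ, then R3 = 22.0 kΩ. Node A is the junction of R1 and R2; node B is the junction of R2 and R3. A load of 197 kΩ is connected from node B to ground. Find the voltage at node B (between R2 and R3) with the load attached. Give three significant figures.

At node B, R3 is in parallel with the load: R3‖R_L = 19790 Ω.
Below node A the resistance is R2 + (R3‖R_L) = 21990 Ω, so V_A = 38.8 × 21990/22600 = 37.75 V.
Then V_B = V_A × (R3‖R_L)/(R2 + R3‖R_L) = 37.75 × 19790/21990 = 34.0 V.

V ≈ 34.0 V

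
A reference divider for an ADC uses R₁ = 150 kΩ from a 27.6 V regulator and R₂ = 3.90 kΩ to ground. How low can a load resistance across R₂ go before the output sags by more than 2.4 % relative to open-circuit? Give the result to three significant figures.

R_L(min) ≈ 155 kΩ

Output resistance R_th = R₁‖R₂ = (150 × 3.90)/153.9 = 3.801 kΩ.
The fractional drop is R_th/(R_th + R_L); requiring this ≤ 0.0240 gives R_L ≥ R_th(1/0.0240 − 1) = 3.801 × 40.67 = 155 kΩ.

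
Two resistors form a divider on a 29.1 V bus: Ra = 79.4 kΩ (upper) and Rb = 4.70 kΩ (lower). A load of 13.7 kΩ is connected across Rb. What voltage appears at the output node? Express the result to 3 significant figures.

The load sits in parallel with Rb: Rb‖R_L = (4.70 × 13.7) / (4.70 + 13.7) = 3.499 kΩ.
V_out = 29.1 × 3.499 / (79.4 + 3.499) = 29.1 × 3.499/82.90 = 1.23 V.
(Unloaded it would have been 1.63 V.)

V_out ≈ 1.23 V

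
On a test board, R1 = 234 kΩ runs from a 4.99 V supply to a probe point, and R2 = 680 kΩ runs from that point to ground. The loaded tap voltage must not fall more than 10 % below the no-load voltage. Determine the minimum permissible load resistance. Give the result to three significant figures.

R_L(min) ≈ 1.57 MΩ

Output resistance R_th = R1‖R2 = (234 × 680)/914.0 = 174.1 kΩ.
The fractional drop is R_th/(R_th + R_L); requiring this ≤ 0.100 gives R_L ≥ R_th(1/0.100 − 1) = 174.1 × 9.000 = 1.57 MΩ.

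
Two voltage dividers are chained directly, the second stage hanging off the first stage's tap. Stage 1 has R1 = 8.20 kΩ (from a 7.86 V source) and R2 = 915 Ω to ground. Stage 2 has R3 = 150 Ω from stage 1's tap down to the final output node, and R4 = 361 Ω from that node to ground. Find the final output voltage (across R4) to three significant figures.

Stage 2 presents R3+R4 = 511.0 Ω as a load on stage 1's tap.
Stage 1's lower leg becomes R2‖(R3+R4) = 327.9 Ω, so V_mid = 7.86 × 327.9/8528 = 0.3022 V.
Stage 2 is itself unloaded: V_out = V_mid × R4/(R3+R4) = 0.3022 × 361/511.0 = 0.213 V.

V_out ≈ 0.213 V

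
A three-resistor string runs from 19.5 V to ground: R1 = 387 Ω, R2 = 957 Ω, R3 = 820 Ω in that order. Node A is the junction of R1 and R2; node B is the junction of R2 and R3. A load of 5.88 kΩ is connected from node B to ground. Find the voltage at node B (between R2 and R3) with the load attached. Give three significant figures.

At node B, R3 is in parallel with the load: R3‖R_L = 719.6 Ω.
Below node A the resistance is R2 + (R3‖R_L) = 1677 Ω, so V_A = 19.5 × 1677/2064 = 15.84 V.
Then V_B = V_A × (R3‖R_L)/(R2 + R3‖R_L) = 15.84 × 719.6/1677 = 6.80 V.

V ≈ 6.80 V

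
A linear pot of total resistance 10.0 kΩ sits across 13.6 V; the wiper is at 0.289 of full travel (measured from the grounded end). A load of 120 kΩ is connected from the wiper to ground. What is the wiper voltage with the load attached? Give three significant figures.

The wiper splits the pot into (1−α)R = 7.110 kΩ above and αR = 2.890 kΩ below.
Lower section ‖ load = 2.822 kΩ.
V_wiper = 13.6 × 2.822/(7.110 + 2.822) = 3.86 V.

V ≈ 3.86 V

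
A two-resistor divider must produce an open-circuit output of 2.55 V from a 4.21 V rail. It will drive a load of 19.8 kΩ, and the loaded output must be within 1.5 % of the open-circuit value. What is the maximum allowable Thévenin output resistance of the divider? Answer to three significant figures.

R_th ≤ 302 Ω

Loading drop = R_th/(R_th + R_L) ≤ 0.0150, so R_th ≤ R_L · ε/(1−ε) = 19.8 kΩ × 0.0150/0.9850 = 302 Ω.
(Any R1, R2 with R2/(R1+R2) = 0.606 and R1‖R2 ≤ 302 Ω will meet the spec.)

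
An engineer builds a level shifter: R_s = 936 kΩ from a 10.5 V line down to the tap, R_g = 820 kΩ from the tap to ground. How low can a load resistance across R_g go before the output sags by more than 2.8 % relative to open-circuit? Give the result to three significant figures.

R_L(min) ≈ 15.2 MΩ

Output resistance R_th = R_s‖R_g = (936 × 820)/1756 = 437.1 kΩ.
The fractional drop is R_th/(R_th + R_L); requiring this ≤ 0.0280 gives R_L ≥ R_th(1/0.0280 − 1) = 437.1 × 34.71 = 15.2 MΩ.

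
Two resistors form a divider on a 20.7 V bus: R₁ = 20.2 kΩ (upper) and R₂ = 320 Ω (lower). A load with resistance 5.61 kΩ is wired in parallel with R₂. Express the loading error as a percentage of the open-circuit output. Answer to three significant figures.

5.32 %

The divider's output (Thévenin) resistance is R₁‖R₂ = 315.0 Ω.
Fractional drop under load = R_th/(R_th + R_L) = 315.0 / (315.0 + 5610) = 0.05317.
So the output falls by 5.32 %.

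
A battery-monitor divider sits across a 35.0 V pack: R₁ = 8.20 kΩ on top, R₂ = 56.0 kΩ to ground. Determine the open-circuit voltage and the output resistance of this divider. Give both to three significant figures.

V_th is the open-circuit tap voltage: 35.0 × 56.0/(8.20 + 56.0) = 30.5 V.
With the supply zeroed, R₁ and R₂ appear in parallel from the tap: R_th = R₁‖R₂ = (8.20 × 56.0)/64.20 = 7.15 kΩ.

V_th = 30.5 V, R_th = 7.15 kΩ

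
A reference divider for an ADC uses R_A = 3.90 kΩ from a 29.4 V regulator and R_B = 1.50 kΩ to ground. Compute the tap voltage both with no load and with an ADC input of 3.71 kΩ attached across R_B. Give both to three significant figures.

Open-circuit: V = 29.4 × 1.50/(3.90 + 1.50) = 8.17 V.
With the load, R_B becomes R_B‖R_L = 1.068 kΩ, so V = 29.4 × 1.068/4.968 = 6.32 V.

Unloaded: 8.17 V; loaded: 6.32 V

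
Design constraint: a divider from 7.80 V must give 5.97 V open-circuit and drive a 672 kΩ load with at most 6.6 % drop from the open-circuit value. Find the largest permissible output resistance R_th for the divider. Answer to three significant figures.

R_th ≤ 47.5 kΩ

Loading drop = R_th/(R_th + R_L) ≤ 0.0660, so R_th ≤ R_L · ε/(1−ε) = 672 kΩ × 0.0660/0.9340 = 47.5 kΩ.
(Any R1, R2 with R2/(R1+R2) = 0.765 and R1‖R2 ≤ 47.5 kΩ will meet the spec.)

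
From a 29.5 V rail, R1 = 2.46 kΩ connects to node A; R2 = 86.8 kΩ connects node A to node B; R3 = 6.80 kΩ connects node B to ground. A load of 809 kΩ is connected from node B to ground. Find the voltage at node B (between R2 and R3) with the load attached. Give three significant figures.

At node B, R3 is in parallel with the load: R3‖R_L = 6.743 kΩ.
Below node A the resistance is R2 + (R3‖R_L) = 93.54 kΩ, so V_A = 29.5 × 93.54/96.00 = 28.74 V.
Then V_B = V_A × (R3‖R_L)/(R2 + R3‖R_L) = 28.74 × 6.743/93.54 = 2.07 V.

V ≈ 2.07 V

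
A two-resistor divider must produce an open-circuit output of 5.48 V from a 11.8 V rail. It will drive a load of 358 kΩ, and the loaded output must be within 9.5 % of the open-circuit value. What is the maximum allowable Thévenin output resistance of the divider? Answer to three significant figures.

R_th ≤ 37.6 kΩ

Loading drop = R_th/(R_th + R_L) ≤ 0.0950, so R_th ≤ R_L · ε/(1−ε) = 358 kΩ × 0.0950/0.9050 = 37.6 kΩ.
(Any R1, R2 with R2/(R1+R2) = 0.464 and R1‖R2 ≤ 37.6 kΩ will meet the spec.)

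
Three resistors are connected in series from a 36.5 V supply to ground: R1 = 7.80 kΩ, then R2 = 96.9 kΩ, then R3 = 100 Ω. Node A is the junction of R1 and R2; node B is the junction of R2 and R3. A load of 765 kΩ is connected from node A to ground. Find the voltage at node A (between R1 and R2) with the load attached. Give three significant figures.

V ≈ 33.5 V

Below node A the series string R2+R3 = 97000 Ω sits in parallel with the 765000 Ω load: 86080 Ω.
V_A = 36.5 × 86080/(7800 + 86080) = 33.5 V.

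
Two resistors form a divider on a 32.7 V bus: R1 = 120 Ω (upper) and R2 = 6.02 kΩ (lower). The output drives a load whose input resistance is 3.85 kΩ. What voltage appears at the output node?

The load sits in parallel with R2: R2‖R_L = (6020 × 3850) / (6020 + 3850) = 2348 Ω.
V_out = 32.7 × 2348 / (120 + 2348) = 32.7 × 2348/2468 = 31.1 V.

V_out ≈ 31.1 V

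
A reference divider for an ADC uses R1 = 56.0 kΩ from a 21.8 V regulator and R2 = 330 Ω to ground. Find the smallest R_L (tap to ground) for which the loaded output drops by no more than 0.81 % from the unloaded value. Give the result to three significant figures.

R_L(min) ≈ 40.2 kΩ

Output resistance R_th = R1‖R2 = (56000 × 330)/56330 = 328.1 Ω.
The fractional drop is R_th/(R_th + R_L); requiring this ≤ 0.00810 gives R_L ≥ R_th(1/0.00810 − 1) = 328.1 × 122.5 = 40.2 kΩ.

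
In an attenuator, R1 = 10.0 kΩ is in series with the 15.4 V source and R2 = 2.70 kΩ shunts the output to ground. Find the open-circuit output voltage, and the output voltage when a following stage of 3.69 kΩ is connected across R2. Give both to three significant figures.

Unloaded: 3.27 V; loaded: 2.08 V

Open-circuit: V = 15.4 × 2.70/(10.0 + 2.70) = 3.27 V.
With the load, R2 becomes R2‖R_L = 1.559 kΩ, so V = 15.4 × 1.559/11.56 = 2.08 V.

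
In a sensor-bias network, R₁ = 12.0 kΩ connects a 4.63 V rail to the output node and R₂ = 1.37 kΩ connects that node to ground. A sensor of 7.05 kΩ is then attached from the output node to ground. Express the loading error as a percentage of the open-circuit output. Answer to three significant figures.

Unloaded V = 4.63 × 1.37/13.37 = 0.47443 V.
Loaded: R₂‖R_L = 1.147 kΩ, giving V = 4.63 × 1.147/13.15 = 0.40397 V.
Drop = (0.47443 − 0.40397) / 0.47443 = 14.9 %.

14.9 %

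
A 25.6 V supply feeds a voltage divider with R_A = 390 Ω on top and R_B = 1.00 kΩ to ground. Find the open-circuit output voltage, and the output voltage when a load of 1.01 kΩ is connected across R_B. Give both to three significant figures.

Unloaded: 18.4 V; loaded: 14.4 V

Open-circuit: V = 25.6 × 1000/(390 + 1000) = 18.4 V.
With the load, R_B becomes R_B‖R_L = 502.5 Ω, so V = 25.6 × 502.5/892.5 = 14.4 V.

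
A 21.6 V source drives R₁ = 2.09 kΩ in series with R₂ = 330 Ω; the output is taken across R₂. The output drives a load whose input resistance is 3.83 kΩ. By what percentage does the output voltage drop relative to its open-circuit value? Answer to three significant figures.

The divider's output (Thévenin) resistance is R₁‖R₂ = 285.0 Ω.
Fractional drop under load = R_th/(R_th + R_L) = 285.0 / (285.0 + 3830) = 0.06926.
So the output falls by 6.93 %.

6.93 %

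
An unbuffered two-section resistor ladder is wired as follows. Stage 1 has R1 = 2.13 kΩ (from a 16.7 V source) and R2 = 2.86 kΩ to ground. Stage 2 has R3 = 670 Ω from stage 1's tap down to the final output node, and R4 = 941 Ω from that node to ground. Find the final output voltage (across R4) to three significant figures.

V_out ≈ 3.18 V

Stage 2 presents R3+R4 = 1611 Ω as a load on stage 1's tap.
Stage 1's lower leg becomes R2‖(R3+R4) = 1031 Ω, so V_mid = 16.7 × 1031/3161 = 5.445 V.
Stage 2 is itself unloaded: V_out = V_mid × R4/(R3+R4) = 5.445 × 941/1611 = 3.18 V.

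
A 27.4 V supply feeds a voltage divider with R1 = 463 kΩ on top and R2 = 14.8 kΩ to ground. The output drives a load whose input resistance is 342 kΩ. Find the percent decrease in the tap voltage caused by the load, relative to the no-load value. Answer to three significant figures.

4.02 %

The divider's output (Thévenin) resistance is R1‖R2 = 14.34 kΩ.
Fractional drop under load = R_th/(R_th + R_L) = 14.34 / (14.34 + 342) = 0.04025.
So the output falls by 4.02 %.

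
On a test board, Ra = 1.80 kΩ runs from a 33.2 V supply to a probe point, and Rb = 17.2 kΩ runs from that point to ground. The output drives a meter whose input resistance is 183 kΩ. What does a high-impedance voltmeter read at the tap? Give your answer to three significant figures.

The load sits in parallel with Rb: Rb‖R_L = (17.2 × 183) / (17.2 + 183) = 15.72 kΩ.
V_out = 33.2 × 15.72 / (1.80 + 15.72) = 33.2 × 15.72/17.52 = 29.8 V.

V_out ≈ 29.8 V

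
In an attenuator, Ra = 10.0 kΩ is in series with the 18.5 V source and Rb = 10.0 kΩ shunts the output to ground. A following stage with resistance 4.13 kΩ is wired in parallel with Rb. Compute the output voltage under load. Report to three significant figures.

V_out ≈ 4.18 V

The load sits in parallel with Rb: Rb‖R_L = (10.0 × 4.13) / (10.0 + 4.13) = 2.923 kΩ.
V_out = 18.5 × 2.923 / (10.0 + 2.923) = 18.5 × 2.923/12.92 = 4.18 V.
(Unloaded it would have been 9.25 V.)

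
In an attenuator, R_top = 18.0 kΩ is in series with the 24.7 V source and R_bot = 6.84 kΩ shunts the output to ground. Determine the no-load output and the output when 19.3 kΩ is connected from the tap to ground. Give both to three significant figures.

Open-circuit: V = 24.7 × 6.84/(18.0 + 6.84) = 6.80 V.
With the load, R_bot becomes R_bot‖R_L = 5.050 kΩ, so V = 24.7 × 5.050/23.05 = 5.41 V.

Unloaded: 6.80 V; loaded: 5.41 V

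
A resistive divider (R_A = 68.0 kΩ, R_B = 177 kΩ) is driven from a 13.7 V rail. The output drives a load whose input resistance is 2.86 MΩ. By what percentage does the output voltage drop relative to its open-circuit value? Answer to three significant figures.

1.69 %

The divider's output (Thévenin) resistance is R_A‖R_B = 49.13 kΩ.
Fractional drop under load = R_th/(R_th + R_L) = 49.13 / (49.13 + 2860) = 0.01689.
So the output falls by 1.69 %.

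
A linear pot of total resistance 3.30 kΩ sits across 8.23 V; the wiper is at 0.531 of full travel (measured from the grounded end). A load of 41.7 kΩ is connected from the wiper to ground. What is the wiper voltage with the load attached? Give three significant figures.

V ≈ 4.29 V

The wiper splits the pot into (1−α)R = 1.548 kΩ above and αR = 1.752 kΩ below.
Lower section ‖ load = 1.682 kΩ.
V_wiper = 8.23 × 1.682/(1.548 + 1.682) = 4.29 V.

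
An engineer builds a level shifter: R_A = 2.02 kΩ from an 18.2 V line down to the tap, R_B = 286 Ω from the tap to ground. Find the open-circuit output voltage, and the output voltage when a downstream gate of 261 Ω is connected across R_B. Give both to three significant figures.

Unloaded: 2.26 V; loaded: 1.15 V

Open-circuit: V = 18.2 × 286/(2020 + 286) = 2.26 V.
With the load, R_B becomes R_B‖R_L = 136.5 Ω, so V = 18.2 × 136.5/2156 = 1.15 V.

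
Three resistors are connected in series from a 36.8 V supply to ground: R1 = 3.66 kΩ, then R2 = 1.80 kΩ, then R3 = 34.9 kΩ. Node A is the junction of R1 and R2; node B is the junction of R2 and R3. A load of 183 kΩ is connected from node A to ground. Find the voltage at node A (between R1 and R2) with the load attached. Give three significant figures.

V ≈ 32.9 V

Below node A the series string R2+R3 = 36.70 kΩ sits in parallel with the 183 kΩ load: 30.57 kΩ.
V_A = 36.8 × 30.57/(3.66 + 30.57) = 32.9 V.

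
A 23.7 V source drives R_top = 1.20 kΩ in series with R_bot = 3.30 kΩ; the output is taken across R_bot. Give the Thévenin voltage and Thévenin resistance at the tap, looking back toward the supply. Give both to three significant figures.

V_th is the open-circuit tap voltage: 23.7 × 3.30/(1.20 + 3.30) = 17.4 V.
With the supply zeroed, R_top and R_bot appear in parallel from the tap: R_th = R_top‖R_bot = (1.20 × 3.30)/4.500 = 880 Ω.

V_th = 17.4 V, R_th = 880 Ω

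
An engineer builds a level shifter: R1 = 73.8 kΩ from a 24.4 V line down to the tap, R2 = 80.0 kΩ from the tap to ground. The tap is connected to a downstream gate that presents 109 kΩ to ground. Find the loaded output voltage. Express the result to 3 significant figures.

V_out ≈ 9.39 V

The load sits in parallel with R2: R2‖R_L = (80.0 × 109) / (80.0 + 109) = 46.14 kΩ.
V_out = 24.4 × 46.14 / (73.8 + 46.14) = 24.4 × 46.14/119.9 = 9.39 V.
(Unloaded it would have been 12.7 V.)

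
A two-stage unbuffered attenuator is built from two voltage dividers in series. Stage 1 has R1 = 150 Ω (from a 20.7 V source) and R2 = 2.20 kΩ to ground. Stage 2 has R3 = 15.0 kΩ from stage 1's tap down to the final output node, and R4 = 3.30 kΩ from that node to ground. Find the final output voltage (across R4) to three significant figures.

Stage 2 presents R3+R4 = 18300 Ω as a load on stage 1's tap.
Stage 1's lower leg becomes R2‖(R3+R4) = 1964 Ω, so V_mid = 20.7 × 1964/2114 = 19.23 V.
Stage 2 is itself unloaded: V_out = V_mid × R4/(R3+R4) = 19.23 × 3300/18300 = 3.47 V.

V_out ≈ 3.47 V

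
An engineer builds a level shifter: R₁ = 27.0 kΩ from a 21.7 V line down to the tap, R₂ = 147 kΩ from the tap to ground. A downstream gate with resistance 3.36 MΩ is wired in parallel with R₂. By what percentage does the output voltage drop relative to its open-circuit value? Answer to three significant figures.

0.674 %

The divider's output (Thévenin) resistance is R₁‖R₂ = 22.81 kΩ.
Fractional drop under load = R_th/(R_th + R_L) = 22.81 / (22.81 + 3360) = 0.006743.
So the output falls by 0.674 %.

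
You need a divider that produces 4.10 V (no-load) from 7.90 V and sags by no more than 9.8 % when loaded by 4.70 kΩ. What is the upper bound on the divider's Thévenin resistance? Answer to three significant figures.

R_th ≤ 511 Ω

Loading drop = R_th/(R_th + R_L) ≤ 0.0980, so R_th ≤ R_L · ε/(1−ε) = 4.70 kΩ × 0.0980/0.9020 = 511 Ω.
(Any R1, R2 with R2/(R1+R2) = 0.519 and R1‖R2 ≤ 511 Ω will meet the spec.)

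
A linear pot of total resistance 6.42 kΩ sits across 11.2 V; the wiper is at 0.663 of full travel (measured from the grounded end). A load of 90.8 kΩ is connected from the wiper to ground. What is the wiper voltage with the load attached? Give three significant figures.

The wiper splits the pot into (1−α)R = 2.164 kΩ above and αR = 4.256 kΩ below.
Lower section ‖ load = 4.066 kΩ.
V_wiper = 11.2 × 4.066/(2.164 + 4.066) = 7.31 V.

V ≈ 7.31 V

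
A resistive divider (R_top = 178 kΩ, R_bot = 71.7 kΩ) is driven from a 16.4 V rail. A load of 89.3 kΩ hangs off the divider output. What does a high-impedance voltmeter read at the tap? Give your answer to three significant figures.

The load sits in parallel with R_bot: R_bot‖R_L = (71.7 × 89.3) / (71.7 + 89.3) = 39.77 kΩ.
V_out = 16.4 × 39.77 / (178 + 39.77) = 16.4 × 39.77/217.8 = 2.99 V.

V_out ≈ 2.99 V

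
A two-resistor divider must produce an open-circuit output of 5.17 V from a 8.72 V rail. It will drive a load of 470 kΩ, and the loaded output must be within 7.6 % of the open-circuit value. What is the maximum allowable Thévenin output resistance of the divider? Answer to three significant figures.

Loading drop = R_th/(R_th + R_L) ≤ 0.0760, so R_th ≤ R_L · ε/(1−ε) = 470 kΩ × 0.0760/0.9240 = 38.7 kΩ.

R_th ≤ 38.7 kΩ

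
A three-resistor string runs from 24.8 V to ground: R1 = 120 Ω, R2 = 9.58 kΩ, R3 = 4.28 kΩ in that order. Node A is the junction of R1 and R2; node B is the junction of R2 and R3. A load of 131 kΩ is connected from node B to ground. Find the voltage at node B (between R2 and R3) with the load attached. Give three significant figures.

V ≈ 7.42 V

At node B, R3 is in parallel with the load: R3‖R_L = 4145 Ω.
Below node A the resistance is R2 + (R3‖R_L) = 13720 Ω, so V_A = 24.8 × 13720/13840 = 24.59 V.
Then V_B = V_A × (R3‖R_L)/(R2 + R3‖R_L) = 24.59 × 4145/13720 = 7.42 V.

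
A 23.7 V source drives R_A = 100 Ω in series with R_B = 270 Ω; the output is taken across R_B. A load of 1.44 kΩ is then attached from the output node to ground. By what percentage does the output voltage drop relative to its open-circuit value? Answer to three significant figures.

The divider's output (Thévenin) resistance is R_A‖R_B = 72.97 Ω.
Fractional drop under load = R_th/(R_th + R_L) = 72.97 / (72.97 + 1440) = 0.04823.
So the output falls by 4.82 %.

4.82 %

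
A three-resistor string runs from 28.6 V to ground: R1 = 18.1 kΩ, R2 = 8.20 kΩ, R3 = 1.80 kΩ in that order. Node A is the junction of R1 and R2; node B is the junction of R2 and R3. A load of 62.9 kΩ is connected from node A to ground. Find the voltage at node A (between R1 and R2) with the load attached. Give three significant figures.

V ≈ 9.23 V

Below node A the series string R2+R3 = 10.00 kΩ sits in parallel with the 62.9 kΩ load: 8.628 kΩ.
V_A = 28.6 × 8.628/(18.1 + 8.628) = 9.23 V.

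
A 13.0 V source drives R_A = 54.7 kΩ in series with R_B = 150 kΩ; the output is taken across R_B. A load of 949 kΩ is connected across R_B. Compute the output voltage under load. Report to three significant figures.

V_out ≈ 9.14 V

The load sits in parallel with R_B: R_B‖R_L = (150 × 949) / (150 + 949) = 129.5 kΩ.
V_out = 13.0 × 129.5 / (54.7 + 129.5) = 13.0 × 129.5/184.2 = 9.14 V.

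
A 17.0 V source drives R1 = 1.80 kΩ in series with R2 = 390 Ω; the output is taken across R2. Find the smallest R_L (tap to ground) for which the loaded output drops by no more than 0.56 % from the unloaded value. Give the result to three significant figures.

Output resistance R_th = R1‖R2 = (1800 × 390)/2190 = 320.5 Ω.
The fractional drop is R_th/(R_th + R_L); requiring this ≤ 0.00560 gives R_L ≥ R_th(1/0.00560 − 1) = 320.5 × 177.6 = 56.9 kΩ.

R_L(min) ≈ 56.9 kΩ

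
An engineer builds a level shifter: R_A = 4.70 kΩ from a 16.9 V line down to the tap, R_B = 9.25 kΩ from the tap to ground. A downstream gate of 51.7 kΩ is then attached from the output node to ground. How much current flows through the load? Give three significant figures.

R_B‖R_L = 7.846 kΩ; V_out = 16.9 × 7.846/12.55 = 10.57 V.
I_L = V_out / R_L = 10.57 / 51.7 kΩ = 0.204 mA.

I_L ≈ 0.204 mA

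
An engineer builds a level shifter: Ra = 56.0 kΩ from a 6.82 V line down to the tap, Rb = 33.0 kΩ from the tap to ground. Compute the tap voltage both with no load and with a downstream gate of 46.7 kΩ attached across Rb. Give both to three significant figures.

Unloaded: 2.53 V; loaded: 1.75 V

Open-circuit: V = 6.82 × 33.0/(56.0 + 33.0) = 2.53 V.
With the load, Rb becomes Rb‖R_L = 19.34 kΩ, so V = 6.82 × 19.34/75.34 = 1.75 V.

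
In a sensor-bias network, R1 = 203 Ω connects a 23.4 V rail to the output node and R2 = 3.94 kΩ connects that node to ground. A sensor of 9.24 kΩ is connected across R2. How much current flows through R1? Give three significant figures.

I ≈ 7.89 mA

R2‖R_L = 2762 Ω, so the source sees R1 + R2‖R_L = 2965 Ω.
I = 23.4 V / 2965 Ω = 7.89 mA.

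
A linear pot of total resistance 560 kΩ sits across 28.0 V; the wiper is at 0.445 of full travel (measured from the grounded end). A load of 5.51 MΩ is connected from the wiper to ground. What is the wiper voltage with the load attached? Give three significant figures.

The wiper splits the pot into (1−α)R = 310.8 kΩ above and αR = 249.2 kΩ below.
Lower section ‖ load = 238.4 kΩ.
V_wiper = 28.0 × 238.4/(310.8 + 238.4) = 12.2 V.

V ≈ 12.2 V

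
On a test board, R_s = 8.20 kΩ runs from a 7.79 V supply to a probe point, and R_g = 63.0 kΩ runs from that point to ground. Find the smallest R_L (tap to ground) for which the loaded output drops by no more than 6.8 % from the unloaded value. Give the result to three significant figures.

Output resistance R_th = R_s‖R_g = (8.20 × 63.0)/71.20 = 7.256 kΩ.
The fractional drop is R_th/(R_th + R_L); requiring this ≤ 0.0680 gives R_L ≥ R_th(1/0.0680 − 1) = 7.256 × 13.71 = 99.4 kΩ.

R_L(min) ≈ 99.4 kΩ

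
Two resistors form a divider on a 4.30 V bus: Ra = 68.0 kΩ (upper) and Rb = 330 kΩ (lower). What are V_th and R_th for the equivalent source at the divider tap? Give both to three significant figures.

V_th is the open-circuit tap voltage: 4.30 × 330/(68.0 + 330) = 3.57 V.
With the supply zeroed, Ra and Rb appear in parallel from the tap: R_th = Ra‖Rb = (68.0 × 330)/398.0 = 56.4 kΩ.

V_th = 3.57 V, R_th = 56.4 kΩ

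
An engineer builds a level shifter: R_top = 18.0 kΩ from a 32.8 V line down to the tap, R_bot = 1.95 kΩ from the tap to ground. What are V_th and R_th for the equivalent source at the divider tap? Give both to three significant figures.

V_th = 3.21 V, R_th = 1.76 kΩ

V_th is the open-circuit tap voltage: 32.8 × 1.95/(18.0 + 1.95) = 3.21 V.
With the supply zeroed, R_top and R_bot appear in parallel from the tap: R_th = R_top‖R_bot = (18.0 × 1.95)/19.95 = 1.76 kΩ.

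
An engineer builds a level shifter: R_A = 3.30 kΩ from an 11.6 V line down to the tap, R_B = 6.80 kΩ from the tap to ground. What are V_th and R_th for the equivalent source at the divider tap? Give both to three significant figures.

V_th is the open-circuit tap voltage: 11.6 × 6.80/(3.30 + 6.80) = 7.81 V.
With the supply zeroed, R_A and R_B appear in parallel from the tap: R_th = R_A‖R_B = (3.30 × 6.80)/10.10 = 2.22 kΩ.

V_th = 7.81 V, R_th = 2.22 kΩ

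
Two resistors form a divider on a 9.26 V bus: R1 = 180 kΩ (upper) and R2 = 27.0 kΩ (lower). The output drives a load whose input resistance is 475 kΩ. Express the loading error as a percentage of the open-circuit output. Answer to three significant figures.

The divider's output (Thévenin) resistance is R1‖R2 = 23.48 kΩ.
Fractional drop under load = R_th/(R_th + R_L) = 23.48 / (23.48 + 475) = 0.04710.
So the output falls by 4.71 %.

4.71 %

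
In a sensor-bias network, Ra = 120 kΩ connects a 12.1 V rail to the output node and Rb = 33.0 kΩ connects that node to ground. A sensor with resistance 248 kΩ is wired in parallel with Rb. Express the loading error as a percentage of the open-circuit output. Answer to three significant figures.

The divider's output (Thévenin) resistance is Ra‖Rb = 25.88 kΩ.
Fractional drop under load = R_th/(R_th + R_L) = 25.88 / (25.88 + 248) = 0.09450.
So the output falls by 9.45 %.

9.45 %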